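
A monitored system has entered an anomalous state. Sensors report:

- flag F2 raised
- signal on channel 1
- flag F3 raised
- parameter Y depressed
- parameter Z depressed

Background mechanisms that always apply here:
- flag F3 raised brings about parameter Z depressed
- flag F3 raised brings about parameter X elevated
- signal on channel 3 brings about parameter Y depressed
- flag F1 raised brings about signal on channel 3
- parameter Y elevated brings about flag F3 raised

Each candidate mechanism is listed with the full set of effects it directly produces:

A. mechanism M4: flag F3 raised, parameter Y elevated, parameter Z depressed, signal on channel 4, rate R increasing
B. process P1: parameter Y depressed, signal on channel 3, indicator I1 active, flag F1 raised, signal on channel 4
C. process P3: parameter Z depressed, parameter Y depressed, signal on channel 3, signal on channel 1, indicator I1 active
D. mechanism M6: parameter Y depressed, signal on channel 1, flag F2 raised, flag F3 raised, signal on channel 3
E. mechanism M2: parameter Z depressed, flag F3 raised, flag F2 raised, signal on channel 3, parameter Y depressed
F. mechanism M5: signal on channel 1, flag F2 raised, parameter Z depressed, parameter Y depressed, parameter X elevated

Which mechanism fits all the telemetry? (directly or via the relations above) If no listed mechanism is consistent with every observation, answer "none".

D

For each candidate, compare predicted effects to what was observed:
(A) mechanism M4 — flag F2 raised NO; signal on channel 1 NO; flag F3 raised yes; parameter Y depressed NO; parameter Z depressed yes
(B) process P1 — flag F2 raised NO; signal on channel 1 NO; flag F3 raised NO; parameter Y depressed yes; parameter Z depressed NO
(C) process P3 — flag F2 raised NO; signal on channel 1 yes; flag F3 raised NO; parameter Y depressed yes; parameter Z depressed yes
(D) mechanism M6 — accounts for every observation (parameter Z depressed via flag F3 raised → parameter Z depressed)
(E) mechanism M2 — does not account for signal on channel 1
(F) mechanism M5 — flag F2 raised yes; signal on channel 1 yes; flag F3 raised NO; parameter Y depressed yes; parameter Z depressed yes
(D) is the only candidate with no mismatches.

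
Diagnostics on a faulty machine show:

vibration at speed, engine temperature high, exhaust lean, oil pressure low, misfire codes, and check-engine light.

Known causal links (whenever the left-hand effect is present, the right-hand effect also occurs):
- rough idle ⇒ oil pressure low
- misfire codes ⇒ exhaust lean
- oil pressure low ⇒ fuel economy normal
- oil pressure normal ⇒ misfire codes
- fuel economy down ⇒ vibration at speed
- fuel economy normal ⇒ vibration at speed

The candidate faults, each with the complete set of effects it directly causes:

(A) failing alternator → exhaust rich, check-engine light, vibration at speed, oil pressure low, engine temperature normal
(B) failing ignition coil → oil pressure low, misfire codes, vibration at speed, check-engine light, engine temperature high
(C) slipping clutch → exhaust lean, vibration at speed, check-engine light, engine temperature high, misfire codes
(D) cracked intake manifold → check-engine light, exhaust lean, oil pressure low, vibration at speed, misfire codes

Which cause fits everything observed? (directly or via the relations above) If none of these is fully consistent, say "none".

Per-candidate check:
(A) failing alternator — vibration at speed ✓; engine temperature high ✗; exhaust lean ✗; oil pressure low ✓; misfire codes ✗; check-engine light ✓
(B) failing ignition coil — accounts for every observation (exhaust lean via misfire codes → exhaust lean)
(C) slipping clutch — vibration at speed ✓; engine temperature high ✓; exhaust lean ✓; oil pressure low ✗; misfire codes ✓; check-engine light ✓
(D) cracked intake manifold — vibration at speed ✓; engine temperature high ✗; exhaust lean ✓; oil pressure low ✓; misfire codes ✓; check-engine light ✓
(B) alone accounts for all the evidence.

B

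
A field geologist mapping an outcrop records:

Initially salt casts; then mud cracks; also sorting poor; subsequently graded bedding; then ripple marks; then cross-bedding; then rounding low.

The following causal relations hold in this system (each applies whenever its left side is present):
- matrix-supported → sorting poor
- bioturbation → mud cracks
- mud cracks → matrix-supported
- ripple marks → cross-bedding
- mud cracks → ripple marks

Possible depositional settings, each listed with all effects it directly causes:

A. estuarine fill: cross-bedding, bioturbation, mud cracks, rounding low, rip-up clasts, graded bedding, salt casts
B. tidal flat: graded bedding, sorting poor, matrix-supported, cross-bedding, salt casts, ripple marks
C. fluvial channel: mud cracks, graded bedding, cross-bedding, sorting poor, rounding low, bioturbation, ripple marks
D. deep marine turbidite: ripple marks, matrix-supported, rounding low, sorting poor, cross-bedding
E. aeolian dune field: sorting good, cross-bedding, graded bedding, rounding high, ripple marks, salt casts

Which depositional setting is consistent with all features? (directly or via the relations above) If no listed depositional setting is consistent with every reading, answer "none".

For each candidate, compare predicted effects to what was observed:
(A) estuarine fill — salt casts +; mud cracks +; sorting poor + (through mud cracks → matrix-supported → sorting poor); graded bedding +; ripple marks + (through mud cracks → ripple marks); cross-bedding +; rounding low +
(B) tidal flat — does not account for mud cracks, rounding low
(C) fluvial channel — salt casts -; mud cracks +; sorting poor +; graded bedding +; ripple marks +; cross-bedding +; rounding low +
(D) deep marine turbidite — salt casts -; mud cracks -; sorting poor +; graded bedding -; ripple marks +; cross-bedding +; rounding low +
(E) aeolian dune field — fails on mud cracks, sorting poor, rounding low (predicts sorting good, not sorting poor; predicts rounding high, not rounding low)
(A) is the only candidate with no mismatches.

A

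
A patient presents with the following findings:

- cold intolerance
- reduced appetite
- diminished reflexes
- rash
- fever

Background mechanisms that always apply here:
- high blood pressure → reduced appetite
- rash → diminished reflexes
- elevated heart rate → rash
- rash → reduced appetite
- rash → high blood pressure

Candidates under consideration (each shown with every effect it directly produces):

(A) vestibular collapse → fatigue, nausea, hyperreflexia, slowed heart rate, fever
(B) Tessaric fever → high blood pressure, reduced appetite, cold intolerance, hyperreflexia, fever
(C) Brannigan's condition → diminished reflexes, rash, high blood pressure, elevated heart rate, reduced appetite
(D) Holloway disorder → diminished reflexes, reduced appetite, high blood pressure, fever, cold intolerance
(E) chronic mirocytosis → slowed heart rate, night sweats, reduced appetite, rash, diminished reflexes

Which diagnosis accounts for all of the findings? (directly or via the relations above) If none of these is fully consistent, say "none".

none

For each candidate, compare predicted effects to what was observed:
(A) vestibular collapse — fails on cold intolerance, reduced appetite, diminished reflexes, rash (predicts hyperreflexia, not diminished reflexes)
(B) Tessaric fever — cold intolerance ✓; reduced appetite ✓; diminished reflexes ✗; rash ✗; fever ✓
(C) Brannigan's condition — does not account for cold intolerance, fever
(D) Holloway disorder — cold intolerance ✓; reduced appetite ✓; diminished reflexes ✓; rash ✗; fever ✓
(E) chronic mirocytosis — does not account for cold intolerance, fever
No candidate is consistent with all observations.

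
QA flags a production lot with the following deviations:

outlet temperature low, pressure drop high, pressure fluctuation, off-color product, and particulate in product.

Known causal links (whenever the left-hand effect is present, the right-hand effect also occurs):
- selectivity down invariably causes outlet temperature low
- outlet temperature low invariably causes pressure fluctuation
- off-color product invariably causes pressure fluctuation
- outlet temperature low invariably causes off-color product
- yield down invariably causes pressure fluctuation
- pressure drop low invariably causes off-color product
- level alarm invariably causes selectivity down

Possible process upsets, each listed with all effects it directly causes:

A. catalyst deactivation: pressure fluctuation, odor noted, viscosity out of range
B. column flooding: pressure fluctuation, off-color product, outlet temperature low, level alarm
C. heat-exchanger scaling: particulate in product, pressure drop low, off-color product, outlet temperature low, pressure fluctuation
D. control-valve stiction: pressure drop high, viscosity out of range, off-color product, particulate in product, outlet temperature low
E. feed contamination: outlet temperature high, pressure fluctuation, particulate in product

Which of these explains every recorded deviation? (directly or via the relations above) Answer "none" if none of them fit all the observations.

Checking each candidate against the observations:
(A) catalyst deactivation — outlet temperature low NO; pressure drop high NO; pressure fluctuation yes; off-color product NO; particulate in product NO
(B) column flooding — outlet temperature low yes; pressure drop high NO; pressure fluctuation yes; off-color product yes; particulate in product NO
(C) heat-exchanger scaling — fails on pressure drop high (predicts pressure drop low, not pressure drop high)
(D) control-valve stiction — outlet temperature low yes; pressure drop high yes; pressure fluctuation yes (by outlet temperature low → pressure fluctuation); off-color product yes; particulate in product yes
(E) feed contamination — fails on outlet temperature low, pressure drop high, off-color product (predicts outlet temperature high, not outlet temperature low)
(D) is the only candidate with no mismatches.

D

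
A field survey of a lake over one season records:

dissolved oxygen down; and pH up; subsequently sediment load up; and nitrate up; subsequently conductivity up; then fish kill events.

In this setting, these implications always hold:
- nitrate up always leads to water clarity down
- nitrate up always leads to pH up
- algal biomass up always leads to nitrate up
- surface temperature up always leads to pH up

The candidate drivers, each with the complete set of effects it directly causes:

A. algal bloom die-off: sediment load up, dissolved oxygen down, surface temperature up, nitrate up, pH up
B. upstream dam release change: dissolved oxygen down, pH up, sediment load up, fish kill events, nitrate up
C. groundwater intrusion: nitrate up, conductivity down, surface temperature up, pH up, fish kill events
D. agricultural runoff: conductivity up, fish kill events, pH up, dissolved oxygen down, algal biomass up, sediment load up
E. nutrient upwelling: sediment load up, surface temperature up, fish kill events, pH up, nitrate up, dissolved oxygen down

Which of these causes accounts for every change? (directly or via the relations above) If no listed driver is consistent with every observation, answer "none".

For each candidate, compare predicted effects to what was observed:
(A) algal bloom die-off — dissolved oxygen down +; pH up +; sediment load up +; nitrate up +; conductivity up -; fish kill events -
(B) upstream dam release change — dissolved oxygen down +; pH up +; sediment load up +; nitrate up +; conductivity up -; fish kill events +
(C) groundwater intrusion — dissolved oxygen down -; pH up +; sediment load up -; nitrate up +; conductivity up -; fish kill events +
(D) agricultural runoff — accounts for every observation (nitrate up via algal biomass up → nitrate up)
(E) nutrient upwelling — does not account for conductivity up
Only (D) is consistent with every observation.

D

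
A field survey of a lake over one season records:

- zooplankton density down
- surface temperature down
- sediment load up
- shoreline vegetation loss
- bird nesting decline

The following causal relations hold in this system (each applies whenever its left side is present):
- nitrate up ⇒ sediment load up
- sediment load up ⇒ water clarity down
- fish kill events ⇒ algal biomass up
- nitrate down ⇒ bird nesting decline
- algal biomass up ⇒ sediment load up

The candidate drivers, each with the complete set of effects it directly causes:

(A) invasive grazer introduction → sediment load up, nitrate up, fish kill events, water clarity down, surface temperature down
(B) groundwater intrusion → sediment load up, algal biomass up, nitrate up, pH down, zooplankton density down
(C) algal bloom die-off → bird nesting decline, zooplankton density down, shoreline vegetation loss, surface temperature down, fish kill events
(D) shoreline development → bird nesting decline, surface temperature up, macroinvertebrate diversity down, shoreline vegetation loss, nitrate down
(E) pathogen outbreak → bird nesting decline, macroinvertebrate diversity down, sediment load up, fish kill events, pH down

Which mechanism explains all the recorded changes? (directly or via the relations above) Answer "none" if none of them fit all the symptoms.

C

For each candidate, compare predicted effects to what was observed:
(A) invasive grazer introduction — zooplankton density down ✗; surface temperature down ✓; sediment load up ✓; shoreline vegetation loss ✗; bird nesting decline ✗
(B) groundwater intrusion — does not account for surface temperature down, shoreline vegetation loss, bird nesting decline
(C) algal bloom die-off — zooplankton density down ✓; surface temperature down ✓; sediment load up ✓ (by fish kill events → algal biomass up → sediment load up); shoreline vegetation loss ✓; bird nesting decline ✓
(D) shoreline development — fails on zooplankton density down, surface temperature down, sediment load up (predicts surface temperature up, not surface temperature down)
(E) pathogen outbreak — does not account for zooplankton density down, surface temperature down, shoreline vegetation loss
Only (C) is consistent with every observation.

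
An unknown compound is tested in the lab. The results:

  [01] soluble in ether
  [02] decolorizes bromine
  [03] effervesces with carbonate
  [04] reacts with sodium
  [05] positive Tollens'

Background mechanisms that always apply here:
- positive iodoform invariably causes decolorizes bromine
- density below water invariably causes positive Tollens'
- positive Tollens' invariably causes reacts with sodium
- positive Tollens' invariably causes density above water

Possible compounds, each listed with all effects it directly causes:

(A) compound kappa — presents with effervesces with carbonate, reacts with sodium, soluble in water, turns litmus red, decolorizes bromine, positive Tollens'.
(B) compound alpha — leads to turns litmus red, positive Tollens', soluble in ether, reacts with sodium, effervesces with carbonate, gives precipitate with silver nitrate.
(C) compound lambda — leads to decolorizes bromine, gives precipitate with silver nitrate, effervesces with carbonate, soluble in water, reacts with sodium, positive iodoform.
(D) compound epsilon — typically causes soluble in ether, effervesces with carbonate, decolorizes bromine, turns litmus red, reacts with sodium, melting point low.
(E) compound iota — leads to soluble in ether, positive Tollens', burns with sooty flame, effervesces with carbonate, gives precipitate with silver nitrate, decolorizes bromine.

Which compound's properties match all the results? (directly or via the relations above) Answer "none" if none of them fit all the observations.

Per-candidate check:
(A) compound kappa — does not account for soluble in ether
(B) compound alpha — soluble in ether match; decolorizes bromine miss; effervesces with carbonate match; reacts with sodium match; positive Tollens' match
(C) compound lambda — soluble in ether miss; decolorizes bromine match; effervesces with carbonate match; reacts with sodium match; positive Tollens' miss
(D) compound epsilon — soluble in ether match; decolorizes bromine match; effervesces with carbonate match; reacts with sodium match; positive Tollens' miss
(E) compound iota — soluble in ether match; decolorizes bromine match; effervesces with carbonate match; reacts with sodium match (via positive Tollens' → reacts with sodium); positive Tollens' match
(E) alone accounts for all the evidence.

E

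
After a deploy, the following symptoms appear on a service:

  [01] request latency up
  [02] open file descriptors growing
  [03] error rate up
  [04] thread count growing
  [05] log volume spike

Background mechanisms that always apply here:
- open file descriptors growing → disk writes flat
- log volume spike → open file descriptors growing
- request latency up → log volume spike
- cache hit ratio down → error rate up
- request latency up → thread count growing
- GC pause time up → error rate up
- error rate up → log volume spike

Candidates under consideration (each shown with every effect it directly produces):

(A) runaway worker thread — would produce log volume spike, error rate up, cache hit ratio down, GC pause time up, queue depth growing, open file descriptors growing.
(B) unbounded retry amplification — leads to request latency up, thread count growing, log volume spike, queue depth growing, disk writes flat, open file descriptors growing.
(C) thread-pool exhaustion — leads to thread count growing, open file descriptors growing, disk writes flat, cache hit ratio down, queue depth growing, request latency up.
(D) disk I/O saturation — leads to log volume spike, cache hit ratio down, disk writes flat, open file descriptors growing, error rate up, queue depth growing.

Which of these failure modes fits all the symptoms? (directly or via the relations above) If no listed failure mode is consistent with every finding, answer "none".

Checking each candidate against the observations:
(A) runaway worker thread — does not account for request latency up, thread count growing
(B) unbounded retry amplification — request latency up ✓; open file descriptors growing ✓; error rate up ✗; thread count growing ✓; log volume spike ✓
(C) thread-pool exhaustion — request latency up ✓; open file descriptors growing ✓; error rate up ✓ (via cache hit ratio down → error rate up); thread count growing ✓; log volume spike ✓ (via request latency up → log volume spike)
(D) disk I/O saturation — request latency up ✗; open file descriptors growing ✓; error rate up ✓; thread count growing ✗; log volume spike ✓
Only (C) is consistent with every observation.

C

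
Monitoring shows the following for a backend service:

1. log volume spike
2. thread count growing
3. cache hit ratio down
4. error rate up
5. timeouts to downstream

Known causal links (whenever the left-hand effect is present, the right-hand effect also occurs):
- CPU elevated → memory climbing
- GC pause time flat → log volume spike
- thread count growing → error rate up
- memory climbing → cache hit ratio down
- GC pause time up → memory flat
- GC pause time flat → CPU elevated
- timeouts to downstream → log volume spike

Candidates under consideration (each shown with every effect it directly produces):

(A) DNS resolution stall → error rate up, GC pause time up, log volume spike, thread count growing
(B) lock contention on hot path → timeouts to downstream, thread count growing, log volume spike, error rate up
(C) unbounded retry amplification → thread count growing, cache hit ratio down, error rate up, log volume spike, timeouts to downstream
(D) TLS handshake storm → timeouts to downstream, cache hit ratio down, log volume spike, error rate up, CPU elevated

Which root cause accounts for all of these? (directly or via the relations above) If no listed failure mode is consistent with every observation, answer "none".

Checking each candidate against the observations:
(A) DNS resolution stall — log volume spike match; thread count growing match; cache hit ratio down miss; error rate up match; timeouts to downstream miss
(B) lock contention on hot path — does not account for cache hit ratio down
(C) unbounded retry amplification — accounts for every observation
(D) TLS handshake storm — does not account for thread count growing
(C) is the only candidate with no mismatches.

C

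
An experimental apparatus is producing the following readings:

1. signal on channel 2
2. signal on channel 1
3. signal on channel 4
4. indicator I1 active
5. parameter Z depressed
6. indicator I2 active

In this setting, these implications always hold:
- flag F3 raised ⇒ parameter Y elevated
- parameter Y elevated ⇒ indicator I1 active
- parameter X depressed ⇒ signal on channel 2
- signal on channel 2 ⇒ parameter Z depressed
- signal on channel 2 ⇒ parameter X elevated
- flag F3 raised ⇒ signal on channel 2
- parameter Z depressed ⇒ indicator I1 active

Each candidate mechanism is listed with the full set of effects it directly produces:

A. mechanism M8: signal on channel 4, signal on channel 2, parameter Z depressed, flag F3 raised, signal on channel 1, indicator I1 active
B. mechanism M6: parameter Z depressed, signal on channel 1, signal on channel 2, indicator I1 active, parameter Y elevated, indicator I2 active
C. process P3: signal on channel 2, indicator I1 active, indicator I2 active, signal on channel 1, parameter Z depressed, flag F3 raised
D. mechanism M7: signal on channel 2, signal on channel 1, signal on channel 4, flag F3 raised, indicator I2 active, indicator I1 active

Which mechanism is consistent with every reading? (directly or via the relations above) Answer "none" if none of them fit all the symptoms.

D

Per-candidate check:
(A) mechanism M8 — signal on channel 2 +; signal on channel 1 +; signal on channel 4 +; indicator I1 active +; parameter Z depressed +; indicator I2 active -
(B) mechanism M6 — does not account for signal on channel 4
(C) process P3 — signal on channel 2 +; signal on channel 1 +; signal on channel 4 -; indicator I1 active +; parameter Z depressed +; indicator I2 active +
(D) mechanism M7 — signal on channel 2 +; signal on channel 1 +; signal on channel 4 +; indicator I1 active +; parameter Z depressed + (through signal on channel 2 → parameter Z depressed); indicator I2 active +
Only (D) is consistent with every observation.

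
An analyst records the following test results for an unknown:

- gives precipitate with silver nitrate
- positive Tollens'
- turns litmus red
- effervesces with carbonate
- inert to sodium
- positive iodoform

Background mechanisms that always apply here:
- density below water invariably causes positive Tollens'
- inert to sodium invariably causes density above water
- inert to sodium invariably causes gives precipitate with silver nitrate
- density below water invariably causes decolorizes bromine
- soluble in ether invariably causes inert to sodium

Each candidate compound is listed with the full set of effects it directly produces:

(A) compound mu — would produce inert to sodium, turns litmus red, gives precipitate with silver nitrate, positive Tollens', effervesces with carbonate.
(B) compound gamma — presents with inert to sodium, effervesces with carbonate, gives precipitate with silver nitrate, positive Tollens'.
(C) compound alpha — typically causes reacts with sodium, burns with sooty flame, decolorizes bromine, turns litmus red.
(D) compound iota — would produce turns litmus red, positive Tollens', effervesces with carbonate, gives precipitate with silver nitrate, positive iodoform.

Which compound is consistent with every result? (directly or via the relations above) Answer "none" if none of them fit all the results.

none

For each candidate, compare predicted effects to what was observed:
(A) compound mu — gives precipitate with silver nitrate yes; positive Tollens' yes; turns litmus red yes; effervesces with carbonate yes; inert to sodium yes; positive iodoform NO
(B) compound gamma — gives precipitate with silver nitrate yes; positive Tollens' yes; turns litmus red NO; effervesces with carbonate yes; inert to sodium yes; positive iodoform NO
(C) compound alpha — gives precipitate with silver nitrate NO; positive Tollens' NO; turns litmus red yes; effervesces with carbonate NO; inert to sodium NO; positive iodoform NO
(D) compound iota — gives precipitate with silver nitrate yes; positive Tollens' yes; turns litmus red yes; effervesces with carbonate yes; inert to sodium NO; positive iodoform yes
Every candidate fails on at least one observation.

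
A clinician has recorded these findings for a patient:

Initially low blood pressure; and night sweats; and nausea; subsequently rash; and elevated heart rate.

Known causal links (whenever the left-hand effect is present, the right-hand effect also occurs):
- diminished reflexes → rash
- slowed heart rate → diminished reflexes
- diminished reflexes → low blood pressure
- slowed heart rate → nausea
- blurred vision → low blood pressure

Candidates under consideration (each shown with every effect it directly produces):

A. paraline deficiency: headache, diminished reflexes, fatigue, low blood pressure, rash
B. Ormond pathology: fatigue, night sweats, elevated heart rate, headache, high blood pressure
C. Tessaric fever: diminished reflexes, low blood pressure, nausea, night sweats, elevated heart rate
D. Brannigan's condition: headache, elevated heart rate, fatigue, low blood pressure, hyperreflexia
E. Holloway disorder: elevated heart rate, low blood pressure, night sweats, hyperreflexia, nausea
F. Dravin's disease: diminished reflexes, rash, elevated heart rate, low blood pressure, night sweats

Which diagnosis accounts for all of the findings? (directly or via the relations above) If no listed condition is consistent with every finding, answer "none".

C

Per-candidate check:
(A) paraline deficiency — low blood pressure yes; night sweats NO; nausea NO; rash yes; elevated heart rate NO
(B) Ormond pathology — low blood pressure NO; night sweats yes; nausea NO; rash NO; elevated heart rate yes
(C) Tessaric fever — low blood pressure yes; night sweats yes; nausea yes; rash yes (by diminished reflexes → rash); elevated heart rate yes
(D) Brannigan's condition — low blood pressure yes; night sweats NO; nausea NO; rash NO; elevated heart rate yes
(E) Holloway disorder — low blood pressure yes; night sweats yes; nausea yes; rash NO; elevated heart rate yes
(F) Dravin's disease — does not account for nausea
Only (C) is consistent with every observation.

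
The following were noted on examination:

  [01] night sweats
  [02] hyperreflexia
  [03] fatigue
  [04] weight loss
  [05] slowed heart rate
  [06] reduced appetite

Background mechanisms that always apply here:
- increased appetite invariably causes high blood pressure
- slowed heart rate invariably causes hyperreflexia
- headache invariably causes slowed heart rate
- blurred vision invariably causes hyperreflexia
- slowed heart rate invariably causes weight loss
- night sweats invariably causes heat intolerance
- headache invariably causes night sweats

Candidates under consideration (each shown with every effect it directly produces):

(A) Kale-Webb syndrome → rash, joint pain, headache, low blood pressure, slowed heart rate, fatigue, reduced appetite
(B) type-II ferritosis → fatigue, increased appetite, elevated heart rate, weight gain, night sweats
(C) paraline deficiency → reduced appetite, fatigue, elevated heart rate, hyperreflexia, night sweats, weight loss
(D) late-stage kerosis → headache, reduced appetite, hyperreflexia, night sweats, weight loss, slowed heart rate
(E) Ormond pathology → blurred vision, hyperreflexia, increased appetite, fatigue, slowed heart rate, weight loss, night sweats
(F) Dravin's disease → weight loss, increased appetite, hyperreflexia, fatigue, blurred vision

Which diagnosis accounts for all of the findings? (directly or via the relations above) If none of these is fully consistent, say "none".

A

Per-candidate check:
(A) Kale-Webb syndrome — night sweats match (via headache → night sweats); hyperreflexia match (via slowed heart rate → hyperreflexia); fatigue match; weight loss match (via slowed heart rate → weight loss); slowed heart rate match; reduced appetite match
(B) type-II ferritosis — night sweats match; hyperreflexia miss; fatigue match; weight loss miss; slowed heart rate miss; reduced appetite miss
(C) paraline deficiency — fails on slowed heart rate (predicts elevated heart rate, not slowed heart rate)
(D) late-stage kerosis — night sweats match; hyperreflexia match; fatigue miss; weight loss match; slowed heart rate match; reduced appetite match
(E) Ormond pathology — fails on reduced appetite (predicts increased appetite, not reduced appetite)
(F) Dravin's disease — fails on night sweats, slowed heart rate, reduced appetite (predicts increased appetite, not reduced appetite)
(A) is the only candidate with no mismatches.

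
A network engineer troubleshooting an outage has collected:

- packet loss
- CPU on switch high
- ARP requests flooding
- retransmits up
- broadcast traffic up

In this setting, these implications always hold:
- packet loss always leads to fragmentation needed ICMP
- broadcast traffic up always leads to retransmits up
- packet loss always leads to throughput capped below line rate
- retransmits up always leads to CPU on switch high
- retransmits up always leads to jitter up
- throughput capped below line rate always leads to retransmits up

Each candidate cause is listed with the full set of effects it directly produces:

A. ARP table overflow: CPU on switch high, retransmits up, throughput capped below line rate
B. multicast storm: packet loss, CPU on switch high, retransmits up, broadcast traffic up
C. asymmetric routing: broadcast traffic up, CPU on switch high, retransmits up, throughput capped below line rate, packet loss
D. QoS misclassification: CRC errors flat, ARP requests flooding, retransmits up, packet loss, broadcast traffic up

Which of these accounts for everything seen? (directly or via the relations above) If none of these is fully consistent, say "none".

D

For each candidate, compare predicted effects to what was observed:
(A) ARP table overflow — does not account for packet loss, ARP requests flooding, broadcast traffic up
(B) multicast storm — does not account for ARP requests flooding
(C) asymmetric routing — packet loss match; CPU on switch high match; ARP requests flooding miss; retransmits up match; broadcast traffic up match
(D) QoS misclassification — packet loss match; CPU on switch high match (through retransmits up → CPU on switch high); ARP requests flooding match; retransmits up match; broadcast traffic up match
(D) alone accounts for all the evidence.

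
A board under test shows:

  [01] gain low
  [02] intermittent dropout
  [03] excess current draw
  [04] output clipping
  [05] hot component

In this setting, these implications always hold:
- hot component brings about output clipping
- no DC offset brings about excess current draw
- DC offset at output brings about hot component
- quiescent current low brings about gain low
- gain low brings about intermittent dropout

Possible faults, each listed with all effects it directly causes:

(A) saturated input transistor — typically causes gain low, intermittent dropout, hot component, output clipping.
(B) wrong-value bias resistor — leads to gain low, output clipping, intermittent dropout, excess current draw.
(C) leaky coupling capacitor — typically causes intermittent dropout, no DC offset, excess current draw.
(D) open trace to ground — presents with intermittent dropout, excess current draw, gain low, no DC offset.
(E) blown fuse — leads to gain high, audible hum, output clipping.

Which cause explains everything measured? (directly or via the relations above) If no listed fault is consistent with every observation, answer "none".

Per-candidate check:
(A) saturated input transistor — gain low ✓; intermittent dropout ✓; excess current draw ✗; output clipping ✓; hot component ✓
(B) wrong-value bias resistor — gain low ✓; intermittent dropout ✓; excess current draw ✓; output clipping ✓; hot component ✗
(C) leaky coupling capacitor — gain low ✗; intermittent dropout ✓; excess current draw ✓; output clipping ✗; hot component ✗
(D) open trace to ground — gain low ✓; intermittent dropout ✓; excess current draw ✓; output clipping ✗; hot component ✗
(E) blown fuse — fails on gain low, intermittent dropout, excess current draw, hot component (predicts gain high, not gain low)
Every candidate fails on at least one observation.

none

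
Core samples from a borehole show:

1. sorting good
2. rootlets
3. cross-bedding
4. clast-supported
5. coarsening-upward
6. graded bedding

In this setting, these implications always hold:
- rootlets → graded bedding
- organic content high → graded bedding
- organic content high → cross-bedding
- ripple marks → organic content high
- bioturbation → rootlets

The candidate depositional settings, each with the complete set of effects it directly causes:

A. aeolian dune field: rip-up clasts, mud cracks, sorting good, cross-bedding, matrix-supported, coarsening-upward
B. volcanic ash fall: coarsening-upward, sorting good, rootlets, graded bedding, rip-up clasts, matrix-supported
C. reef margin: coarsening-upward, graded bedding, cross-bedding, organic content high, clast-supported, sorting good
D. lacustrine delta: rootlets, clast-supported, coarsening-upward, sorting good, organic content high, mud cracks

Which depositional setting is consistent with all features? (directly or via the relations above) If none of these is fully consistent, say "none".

D

Per-candidate check:
(A) aeolian dune field — sorting good +; rootlets -; cross-bedding +; clast-supported -; coarsening-upward +; graded bedding -
(B) volcanic ash fall — sorting good +; rootlets +; cross-bedding -; clast-supported -; coarsening-upward +; graded bedding +
(C) reef margin — does not account for rootlets
(D) lacustrine delta — sorting good +; rootlets +; cross-bedding + (by organic content high → cross-bedding); clast-supported +; coarsening-upward +; graded bedding + (by organic content high → graded bedding)
(D) alone accounts for all the evidence.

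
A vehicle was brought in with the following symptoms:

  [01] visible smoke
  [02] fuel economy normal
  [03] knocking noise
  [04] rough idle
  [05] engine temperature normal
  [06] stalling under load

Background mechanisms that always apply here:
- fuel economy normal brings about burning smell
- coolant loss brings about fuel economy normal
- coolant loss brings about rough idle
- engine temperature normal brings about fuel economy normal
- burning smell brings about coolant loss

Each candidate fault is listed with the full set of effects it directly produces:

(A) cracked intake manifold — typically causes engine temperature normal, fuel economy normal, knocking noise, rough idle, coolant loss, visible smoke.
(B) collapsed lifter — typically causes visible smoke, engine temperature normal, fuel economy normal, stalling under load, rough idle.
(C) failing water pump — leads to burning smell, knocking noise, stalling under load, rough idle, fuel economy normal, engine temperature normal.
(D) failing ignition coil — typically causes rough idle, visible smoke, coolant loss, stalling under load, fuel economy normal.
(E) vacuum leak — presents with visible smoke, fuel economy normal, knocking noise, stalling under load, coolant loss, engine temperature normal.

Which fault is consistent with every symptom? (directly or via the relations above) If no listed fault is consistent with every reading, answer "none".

E

Testing each hypothesis:
(A) cracked intake manifold — does not account for stalling under load
(B) collapsed lifter — visible smoke yes; fuel economy normal yes; knocking noise NO; rough idle yes; engine temperature normal yes; stalling under load yes
(C) failing water pump — does not account for visible smoke
(D) failing ignition coil — does not account for knocking noise, engine temperature normal
(E) vacuum leak — accounts for every observation (rough idle via coolant loss → rough idle)
(E) is the only candidate with no mismatches.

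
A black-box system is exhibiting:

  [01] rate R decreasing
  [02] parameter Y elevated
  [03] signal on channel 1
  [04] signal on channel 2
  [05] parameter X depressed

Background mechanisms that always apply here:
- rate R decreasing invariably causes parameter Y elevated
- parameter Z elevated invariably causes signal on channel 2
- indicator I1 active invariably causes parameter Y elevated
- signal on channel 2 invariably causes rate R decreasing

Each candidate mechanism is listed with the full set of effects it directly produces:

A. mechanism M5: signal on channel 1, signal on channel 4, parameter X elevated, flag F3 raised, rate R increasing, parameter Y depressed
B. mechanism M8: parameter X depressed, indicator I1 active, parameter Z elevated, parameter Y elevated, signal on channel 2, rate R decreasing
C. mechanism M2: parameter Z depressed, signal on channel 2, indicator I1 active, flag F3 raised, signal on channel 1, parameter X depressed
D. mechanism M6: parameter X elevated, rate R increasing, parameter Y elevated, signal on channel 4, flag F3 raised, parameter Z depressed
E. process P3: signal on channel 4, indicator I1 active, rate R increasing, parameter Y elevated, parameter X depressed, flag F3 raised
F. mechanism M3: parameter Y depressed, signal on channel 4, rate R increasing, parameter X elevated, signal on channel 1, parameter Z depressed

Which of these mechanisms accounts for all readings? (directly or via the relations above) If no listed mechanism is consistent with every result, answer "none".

Per-candidate check:
(A) mechanism M5 — fails on rate R decreasing, parameter Y elevated, signal on channel 2, parameter X depressed (predicts rate R increasing, not rate R decreasing; predicts parameter Y depressed, not parameter Y elevated; predicts parameter X elevated, not parameter X depressed)
(B) mechanism M8 — does not account for signal on channel 1
(C) mechanism M2 — rate R decreasing yes (via signal on channel 2 → rate R decreasing); parameter Y elevated yes (via indicator I1 active → parameter Y elevated); signal on channel 1 yes; signal on channel 2 yes; parameter X depressed yes
(D) mechanism M6 — rate R decreasing NO; parameter Y elevated yes; signal on channel 1 NO; signal on channel 2 NO; parameter X depressed NO
(E) process P3 — rate R decreasing NO; parameter Y elevated yes; signal on channel 1 NO; signal on channel 2 NO; parameter X depressed yes
(F) mechanism M3 — fails on rate R decreasing, parameter Y elevated, signal on channel 2, parameter X depressed (predicts rate R increasing, not rate R decreasing; predicts parameter Y depressed, not parameter Y elevated; predicts parameter X elevated, not parameter X depressed)
(C) alone accounts for all the evidence.

C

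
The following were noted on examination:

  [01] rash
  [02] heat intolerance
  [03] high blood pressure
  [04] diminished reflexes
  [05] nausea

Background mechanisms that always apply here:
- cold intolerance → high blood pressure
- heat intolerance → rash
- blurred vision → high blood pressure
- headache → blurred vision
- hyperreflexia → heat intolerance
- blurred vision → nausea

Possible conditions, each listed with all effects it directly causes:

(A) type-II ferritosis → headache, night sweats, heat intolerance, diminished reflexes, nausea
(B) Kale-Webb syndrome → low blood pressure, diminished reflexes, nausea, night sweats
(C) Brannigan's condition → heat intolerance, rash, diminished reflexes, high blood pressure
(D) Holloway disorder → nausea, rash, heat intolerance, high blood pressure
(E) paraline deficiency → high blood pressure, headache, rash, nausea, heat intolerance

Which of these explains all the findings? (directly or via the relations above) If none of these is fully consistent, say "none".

A

For each candidate, compare predicted effects to what was observed:
(A) type-II ferritosis — rash ✓ (by heat intolerance → rash); heat intolerance ✓; high blood pressure ✓ (by headache → blurred vision → high blood pressure); diminished reflexes ✓; nausea ✓
(B) Kale-Webb syndrome — rash ✗; heat intolerance ✗; high blood pressure ✗; diminished reflexes ✓; nausea ✓
(C) Brannigan's condition — rash ✓; heat intolerance ✓; high blood pressure ✓; diminished reflexes ✓; nausea ✗
(D) Holloway disorder — rash ✓; heat intolerance ✓; high blood pressure ✓; diminished reflexes ✗; nausea ✓
(E) paraline deficiency — does not account for diminished reflexes
(A) alone accounts for all the evidence.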